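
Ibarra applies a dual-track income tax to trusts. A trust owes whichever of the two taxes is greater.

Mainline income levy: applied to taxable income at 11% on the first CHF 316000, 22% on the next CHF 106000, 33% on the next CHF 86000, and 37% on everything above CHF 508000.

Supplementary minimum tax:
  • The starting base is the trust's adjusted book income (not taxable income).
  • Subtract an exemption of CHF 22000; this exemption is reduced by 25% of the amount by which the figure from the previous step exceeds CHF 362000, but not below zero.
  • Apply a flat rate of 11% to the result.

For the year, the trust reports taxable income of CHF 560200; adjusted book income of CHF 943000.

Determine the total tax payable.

Mainline income levy:
  CHF 316000 × 11% = CHF 34760
  CHF 106000 × 22% = CHF 23320
  CHF 86000 × 33% = CHF 28380
  CHF 52200 × 37% = CHF 19314
  → CHF 105774

Supplementary minimum tax:
  Base (adjusted book income): CHF 943000
  Exemption: 25% × (CHF 943000 − CHF 362000) = CHF 145250 ≥ CHF 22000, so the exemption is fully phased out
  Base: CHF 943000 − CHF 0 = CHF 943000
  CHF 943000 × 11% = CHF 103730

CHF 105774 > CHF 103730, so the mainline income levy governs.

CHF 105774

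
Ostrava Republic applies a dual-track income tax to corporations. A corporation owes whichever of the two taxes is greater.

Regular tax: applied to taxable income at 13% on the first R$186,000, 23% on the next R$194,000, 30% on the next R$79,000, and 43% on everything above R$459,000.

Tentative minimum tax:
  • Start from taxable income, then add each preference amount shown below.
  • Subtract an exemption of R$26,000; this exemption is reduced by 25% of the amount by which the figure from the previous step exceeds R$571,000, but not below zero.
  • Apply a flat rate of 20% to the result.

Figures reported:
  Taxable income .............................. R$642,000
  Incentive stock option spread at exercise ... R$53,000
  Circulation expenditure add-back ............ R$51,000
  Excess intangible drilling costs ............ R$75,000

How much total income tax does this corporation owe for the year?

R$171,190

Regular tax:
  R$186,000 × 13% = R$24,180
  R$194,000 × 23% = R$44,620
  R$79,000 × 30% = R$23,700
  R$183,000 × 43% = R$78,690
  → R$171,190

Tentative minimum tax:
  Adjusted income: R$642,000 + R$53,000 + R$51,000 + R$75,000 = R$821,000
  Exemption: 25% × (R$821,000 − R$571,000) = R$62,500 ≥ R$26,000, so the exemption is fully phased out
  Base: R$821,000 − R$0 = R$821,000
  R$821,000 × 20% = R$164,200

R$171,190 > R$164,200, so the regular tax governs.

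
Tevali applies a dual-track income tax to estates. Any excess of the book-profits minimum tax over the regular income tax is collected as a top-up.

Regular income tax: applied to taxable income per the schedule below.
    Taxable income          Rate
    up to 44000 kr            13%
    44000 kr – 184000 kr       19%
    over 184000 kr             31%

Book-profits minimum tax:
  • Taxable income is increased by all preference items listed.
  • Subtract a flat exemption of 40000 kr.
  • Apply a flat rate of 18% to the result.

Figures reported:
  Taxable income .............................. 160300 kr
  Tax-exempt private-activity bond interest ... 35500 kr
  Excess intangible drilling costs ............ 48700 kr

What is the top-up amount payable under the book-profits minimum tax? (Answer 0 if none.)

Regular income tax:
  44000 kr × 13% = 5720 kr
  116300 kr × 19% = 22097 kr
  → 27817 kr

Book-profits minimum tax:
  Adjusted income: 160300 kr + 35500 kr + 48700 kr = 244500 kr
  Less exemption 40000 kr → base 204500 kr
  204500 kr × 18% = 36810 kr

Excess of book-profits minimum tax over regular income tax: 36810 kr − 27817 kr = 8993 kr.

8993 kr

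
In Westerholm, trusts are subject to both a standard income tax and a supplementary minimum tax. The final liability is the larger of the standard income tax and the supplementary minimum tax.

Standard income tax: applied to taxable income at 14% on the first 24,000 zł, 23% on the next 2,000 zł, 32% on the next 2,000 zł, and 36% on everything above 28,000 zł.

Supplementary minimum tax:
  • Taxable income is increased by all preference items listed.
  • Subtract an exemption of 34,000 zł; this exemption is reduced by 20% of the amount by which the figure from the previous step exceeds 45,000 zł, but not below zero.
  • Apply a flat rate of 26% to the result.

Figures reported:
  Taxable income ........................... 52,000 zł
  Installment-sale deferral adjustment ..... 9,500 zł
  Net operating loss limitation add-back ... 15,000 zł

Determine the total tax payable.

13,100 zł

Supplementary minimum tax:
  Adjusted income: 52,000 zł + 9,500 zł + 15,000 zł = 76,500 zł
  Exemption: 34,000 zł − 20% × (76,500 zł − 45,000 zł) = 34,000 zł − 6,300 zł = 27,700 zł
  Base: 76,500 zł − 27,700 zł = 48,800 zł
  48,800 zł × 26% = 12,688 zł

Standard income tax:
  24,000 zł × 14% = 3,360 zł
  2,000 zł × 23% = 460 zł
  2,000 zł × 32% = 640 zł
  24,000 zł × 36% = 8,640 zł
  → 13,100 zł

13,100 zł > 12,688 zł, so the standard income tax governs.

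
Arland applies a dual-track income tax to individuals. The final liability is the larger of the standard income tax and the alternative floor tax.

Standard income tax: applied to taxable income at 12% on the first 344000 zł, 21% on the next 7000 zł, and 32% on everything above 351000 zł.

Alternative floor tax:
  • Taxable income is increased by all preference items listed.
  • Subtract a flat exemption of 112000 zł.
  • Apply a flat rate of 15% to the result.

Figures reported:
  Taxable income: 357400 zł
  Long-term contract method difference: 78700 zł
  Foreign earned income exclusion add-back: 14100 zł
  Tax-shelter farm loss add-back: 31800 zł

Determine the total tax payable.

Alternative floor tax:
  Adjusted income: 357400 zł + 78700 zł + 14100 zł + 31800 zł = 482000 zł
  Less exemption 112000 zł → base 370000 zł
  370000 zł × 15% = 55500 zł

Standard income tax:
  344000 zł × 12% = 41280 zł
  7000 zł × 21% = 1470 zł
  6400 zł × 32% = 2048 zł
  → 44798 zł

55500 zł > 44798 zł, so the alternative floor tax is the binding amount.

55500 zł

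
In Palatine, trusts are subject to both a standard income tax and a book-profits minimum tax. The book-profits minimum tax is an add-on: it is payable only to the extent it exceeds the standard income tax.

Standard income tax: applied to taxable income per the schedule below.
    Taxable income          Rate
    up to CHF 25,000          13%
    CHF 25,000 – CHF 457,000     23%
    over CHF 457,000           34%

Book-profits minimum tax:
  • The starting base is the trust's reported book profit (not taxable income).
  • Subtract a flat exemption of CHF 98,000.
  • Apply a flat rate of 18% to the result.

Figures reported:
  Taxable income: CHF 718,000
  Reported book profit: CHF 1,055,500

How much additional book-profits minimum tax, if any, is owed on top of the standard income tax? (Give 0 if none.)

CHF 0

Standard income tax:
  CHF 25,000 × 13% = CHF 3,250
  CHF 432,000 × 23% = CHF 99,360
  CHF 261,000 × 34% = CHF 88,740
  → CHF 191,350

Book-profits minimum tax:
  Base (reported book profit): CHF 1,055,500
  Less exemption CHF 98,000 → base CHF 957,500
  CHF 957,500 × 18% = CHF 172,350

CHF 172,350 ≤ CHF 191,350, so no add-on is due.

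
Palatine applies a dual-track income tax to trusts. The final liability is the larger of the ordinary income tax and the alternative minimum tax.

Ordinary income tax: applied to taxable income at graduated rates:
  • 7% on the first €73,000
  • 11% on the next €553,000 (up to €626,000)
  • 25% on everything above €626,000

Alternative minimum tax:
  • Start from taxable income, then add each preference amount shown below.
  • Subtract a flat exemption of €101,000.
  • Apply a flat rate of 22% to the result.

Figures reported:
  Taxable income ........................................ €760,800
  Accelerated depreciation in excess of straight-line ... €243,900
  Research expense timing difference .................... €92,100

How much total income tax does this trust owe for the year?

Ordinary income tax:
  €73,000 × 7% = €5,110
  €553,000 × 11% = €60,830
  €134,800 × 25% = €33,700
  → €99,640

Alternative minimum tax:
  Adjusted income: €760,800 + €243,900 + €92,100 = €1,096,800
  Less exemption €101,000 → base €995,800
  €995,800 × 22% = €219,076

€219,076 > €99,640, so the alternative minimum tax is the binding amount.

€219,076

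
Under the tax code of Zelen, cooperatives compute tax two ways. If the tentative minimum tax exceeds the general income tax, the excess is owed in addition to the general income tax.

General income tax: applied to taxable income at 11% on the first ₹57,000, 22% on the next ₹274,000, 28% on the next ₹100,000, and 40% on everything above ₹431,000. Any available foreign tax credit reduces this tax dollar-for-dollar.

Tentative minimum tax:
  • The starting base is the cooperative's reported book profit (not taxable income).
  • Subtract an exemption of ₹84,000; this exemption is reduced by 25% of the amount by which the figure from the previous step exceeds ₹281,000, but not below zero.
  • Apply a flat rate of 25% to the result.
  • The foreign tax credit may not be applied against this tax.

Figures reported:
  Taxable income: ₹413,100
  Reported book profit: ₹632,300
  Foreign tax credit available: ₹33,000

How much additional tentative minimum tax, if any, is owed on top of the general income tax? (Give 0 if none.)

General income tax:
  ₹57,000 × 11% = ₹6,270
  ₹274,000 × 22% = ₹60,280
  ₹82,100 × 28% = ₹22,988
  → ₹89,538
  Less foreign tax credit ₹33,000 → ₹56,538

Tentative minimum tax:
  Base (reported book profit): ₹632,300
  Exemption: 25% × (₹632,300 − ₹281,000) = ₹87,825 ≥ ₹84,000, so the exemption is fully phased out
  Base: ₹632,300 − ₹0 = ₹632,300
  ₹632,300 × 25% = ₹158,075

Excess of tentative minimum tax over general income tax: ₹158,075 − ₹56,538 = ₹101,537.

₹101,537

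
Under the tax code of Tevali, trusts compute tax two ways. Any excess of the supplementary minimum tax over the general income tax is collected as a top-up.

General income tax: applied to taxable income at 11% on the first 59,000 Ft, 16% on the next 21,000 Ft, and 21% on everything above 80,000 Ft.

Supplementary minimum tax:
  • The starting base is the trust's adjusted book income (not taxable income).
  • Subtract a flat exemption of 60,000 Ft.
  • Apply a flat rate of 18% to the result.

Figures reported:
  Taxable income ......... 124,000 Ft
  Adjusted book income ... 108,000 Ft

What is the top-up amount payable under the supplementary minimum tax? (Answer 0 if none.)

0 Ft

Supplementary minimum tax:
  Base (adjusted book income): 108,000 Ft
  Less exemption 60,000 Ft → base 48,000 Ft
  48,000 Ft × 18% = 8,640 Ft

General income tax:
  59,000 Ft × 11% = 6,490 Ft
  21,000 Ft × 16% = 3,360 Ft
  44,000 Ft × 21% = 9,240 Ft
  → 19,090 Ft

8,640 Ft ≤ 19,090 Ft, so no add-on is due.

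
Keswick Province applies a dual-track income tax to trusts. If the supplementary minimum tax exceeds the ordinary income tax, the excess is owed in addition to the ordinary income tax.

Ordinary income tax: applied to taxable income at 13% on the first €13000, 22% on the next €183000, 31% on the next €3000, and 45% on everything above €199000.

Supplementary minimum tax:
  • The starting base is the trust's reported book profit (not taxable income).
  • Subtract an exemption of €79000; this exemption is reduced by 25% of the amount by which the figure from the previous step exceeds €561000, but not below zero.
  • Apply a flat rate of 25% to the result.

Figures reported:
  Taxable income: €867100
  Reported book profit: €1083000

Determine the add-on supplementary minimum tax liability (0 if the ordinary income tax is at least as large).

€0

Ordinary income tax:
  €13000 × 13% = €1690
  €183000 × 22% = €40260
  €3000 × 31% = €930
  €668100 × 45% = €300645
  → €343525

Supplementary minimum tax:
  Base (reported book profit): €1083000
  Exemption: 25% × (€1083000 − €561000) = €130500 ≥ €79000, so the exemption is fully phased out
  Base: €1083000 − €0 = €1083000
  €1083000 × 25% = €270750

€270750 ≤ €343525, so no add-on is due.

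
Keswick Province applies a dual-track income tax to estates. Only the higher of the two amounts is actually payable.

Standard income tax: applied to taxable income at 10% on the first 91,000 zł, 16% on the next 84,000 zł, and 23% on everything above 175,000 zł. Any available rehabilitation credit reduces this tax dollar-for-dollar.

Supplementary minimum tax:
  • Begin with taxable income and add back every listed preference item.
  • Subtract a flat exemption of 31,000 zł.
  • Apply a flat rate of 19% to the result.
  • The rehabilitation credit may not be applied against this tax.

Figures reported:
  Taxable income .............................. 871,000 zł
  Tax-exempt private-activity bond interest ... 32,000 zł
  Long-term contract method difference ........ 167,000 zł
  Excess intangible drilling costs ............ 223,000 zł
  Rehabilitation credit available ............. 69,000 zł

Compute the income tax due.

239,780 zł

Standard income tax:
  91,000 zł × 10% = 9,100 zł
  84,000 zł × 16% = 13,440 zł
  696,000 zł × 23% = 160,080 zł
  → 182,620 zł
  Less rehabilitation credit 69,000 zł → 113,620 zł

Supplementary minimum tax:
  Adjusted income: 871,000 zł + 32,000 zł + 167,000 zł + 223,000 zł = 1,293,000 zł
  Less exemption 31,000 zł → base 1,262,000 zł
  1,262,000 zł × 19% = 239,780 zł

239,780 zł > 113,620 zł, so the supplementary minimum tax is the binding amount.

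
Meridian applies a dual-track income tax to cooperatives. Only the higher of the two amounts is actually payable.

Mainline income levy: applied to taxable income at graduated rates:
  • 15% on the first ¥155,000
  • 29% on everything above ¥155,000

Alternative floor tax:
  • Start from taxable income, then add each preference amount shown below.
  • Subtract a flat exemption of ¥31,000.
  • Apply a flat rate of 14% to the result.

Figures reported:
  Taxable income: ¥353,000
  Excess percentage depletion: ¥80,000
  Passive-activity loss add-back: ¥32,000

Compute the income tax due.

Alternative floor tax:
  Adjusted income: ¥353,000 + ¥80,000 + ¥32,000 = ¥465,000
  Less exemption ¥31,000 → base ¥434,000
  ¥434,000 × 14% = ¥60,760

Mainline income levy:
  ¥155,000 × 15% = ¥23,250
  ¥198,000 × 29% = ¥57,420
  → ¥80,670

¥80,670 > ¥60,760, so the mainline income levy governs.

¥80,670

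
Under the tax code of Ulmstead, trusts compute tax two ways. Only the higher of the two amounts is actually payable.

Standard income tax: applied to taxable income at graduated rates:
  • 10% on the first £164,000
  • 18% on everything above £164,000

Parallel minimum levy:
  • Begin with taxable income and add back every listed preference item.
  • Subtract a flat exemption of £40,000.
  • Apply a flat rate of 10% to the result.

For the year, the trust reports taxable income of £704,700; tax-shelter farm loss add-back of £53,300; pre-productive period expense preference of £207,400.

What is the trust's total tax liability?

Parallel minimum levy:
  Adjusted income: £704,700 + £53,300 + £207,400 = £965,400
  Less exemption £40,000 → base £925,400
  £925,400 × 10% = £92,540

Standard income tax:
  £164,000 × 10% = £16,400
  £540,700 × 18% = £97,326
  → £113,726

£113,726 > £92,540, so the standard income tax governs.

£113,726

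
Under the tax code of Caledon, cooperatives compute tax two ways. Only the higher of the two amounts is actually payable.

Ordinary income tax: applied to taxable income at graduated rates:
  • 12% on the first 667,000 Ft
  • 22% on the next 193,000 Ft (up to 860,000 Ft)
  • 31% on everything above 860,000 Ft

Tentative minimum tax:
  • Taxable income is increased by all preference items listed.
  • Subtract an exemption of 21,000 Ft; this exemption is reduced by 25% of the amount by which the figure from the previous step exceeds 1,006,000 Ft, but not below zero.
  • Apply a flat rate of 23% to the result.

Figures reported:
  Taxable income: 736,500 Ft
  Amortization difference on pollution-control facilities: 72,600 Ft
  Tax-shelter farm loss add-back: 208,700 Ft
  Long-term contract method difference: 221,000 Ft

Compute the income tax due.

284,924 Ft

Ordinary income tax:
  667,000 Ft × 12% = 80,040 Ft
  69,500 Ft × 22% = 15,290 Ft
  → 95,330 Ft

Tentative minimum tax:
  Adjusted income: 736,500 Ft + 72,600 Ft + 208,700 Ft + 221,000 Ft = 1,238,800 Ft
  Exemption: 25% × (1,238,800 Ft − 1,006,000 Ft) = 58,200 Ft ≥ 21,000 Ft, so the exemption is fully phased out
  Base: 1,238,800 Ft − 0 Ft = 1,238,800 Ft
  1,238,800 Ft × 23% = 284,924 Ft

284,924 Ft > 95,330 Ft, so the tentative minimum tax is the binding amount.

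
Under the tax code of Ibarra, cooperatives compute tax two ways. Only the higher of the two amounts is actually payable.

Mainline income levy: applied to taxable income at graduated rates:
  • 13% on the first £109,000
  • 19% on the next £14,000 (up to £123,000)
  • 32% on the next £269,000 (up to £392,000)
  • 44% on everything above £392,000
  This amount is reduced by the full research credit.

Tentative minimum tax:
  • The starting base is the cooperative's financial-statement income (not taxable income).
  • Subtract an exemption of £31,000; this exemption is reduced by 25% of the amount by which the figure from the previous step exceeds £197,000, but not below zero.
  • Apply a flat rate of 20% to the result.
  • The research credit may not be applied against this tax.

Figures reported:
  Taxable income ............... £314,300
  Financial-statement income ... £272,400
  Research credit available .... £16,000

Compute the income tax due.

Tentative minimum tax:
  Base (financial-statement income): £272,400
  Exemption: £31,000 − 25% × (£272,400 − £197,000) = £31,000 − £18,850 = £12,150
  Base: £272,400 − £12,150 = £260,250
  £260,250 × 20% = £52,050

Mainline income levy:
  £109,000 × 13% = £14,170
  £14,000 × 19% = £2,660
  £191,300 × 32% = £61,216
  → £78,046
  Less research credit £16,000 → £62,046

£62,046 > £52,050, so the mainline income levy governs.

£62,046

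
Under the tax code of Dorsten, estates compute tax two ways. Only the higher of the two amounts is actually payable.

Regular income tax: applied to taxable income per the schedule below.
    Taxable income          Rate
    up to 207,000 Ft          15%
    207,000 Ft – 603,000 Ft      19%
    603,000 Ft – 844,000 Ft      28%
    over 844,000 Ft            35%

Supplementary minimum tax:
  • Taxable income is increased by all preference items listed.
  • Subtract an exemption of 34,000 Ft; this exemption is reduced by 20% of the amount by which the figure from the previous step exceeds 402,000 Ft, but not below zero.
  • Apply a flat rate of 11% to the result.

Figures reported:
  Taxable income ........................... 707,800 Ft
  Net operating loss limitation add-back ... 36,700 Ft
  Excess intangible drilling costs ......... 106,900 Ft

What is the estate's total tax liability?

135,634 Ft

Supplementary minimum tax:
  Adjusted income: 707,800 Ft + 36,700 Ft + 106,900 Ft = 851,400 Ft
  Exemption: 20% × (851,400 Ft − 402,000 Ft) = 89,880 Ft ≥ 34,000 Ft, so the exemption is fully phased out
  Base: 851,400 Ft − 0 Ft = 851,400 Ft
  851,400 Ft × 11% = 93,654 Ft

Regular income tax:
  207,000 Ft × 15% = 31,050 Ft
  396,000 Ft × 19% = 75,240 Ft
  104,800 Ft × 28% = 29,344 Ft
  → 135,634 Ft

135,634 Ft > 93,654 Ft, so the regular income tax governs.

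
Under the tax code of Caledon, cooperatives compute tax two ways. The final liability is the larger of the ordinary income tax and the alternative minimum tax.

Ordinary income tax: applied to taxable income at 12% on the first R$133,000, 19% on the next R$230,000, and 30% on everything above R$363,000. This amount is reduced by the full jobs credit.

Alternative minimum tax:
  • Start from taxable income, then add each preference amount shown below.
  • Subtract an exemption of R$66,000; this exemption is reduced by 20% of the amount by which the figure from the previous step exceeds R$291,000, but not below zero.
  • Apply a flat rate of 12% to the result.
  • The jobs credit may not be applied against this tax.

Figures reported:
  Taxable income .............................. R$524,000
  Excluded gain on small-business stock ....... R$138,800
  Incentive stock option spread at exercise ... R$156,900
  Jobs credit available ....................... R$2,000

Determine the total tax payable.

Ordinary income tax:
  R$133,000 × 12% = R$15,960
  R$230,000 × 19% = R$43,700
  R$161,000 × 30% = R$48,300
  → R$107,960
  Less jobs credit R$2,000 → R$105,960

Alternative minimum tax:
  Adjusted income: R$524,000 + R$138,800 + R$156,900 = R$819,700
  Exemption: 20% × (R$819,700 − R$291,000) = R$105,740 ≥ R$66,000, so the exemption is fully phased out
  Base: R$819,700 − R$0 = R$819,700
  R$819,700 × 12% = R$98,364

R$105,960 > R$98,364, so the ordinary income tax governs.

R$105,960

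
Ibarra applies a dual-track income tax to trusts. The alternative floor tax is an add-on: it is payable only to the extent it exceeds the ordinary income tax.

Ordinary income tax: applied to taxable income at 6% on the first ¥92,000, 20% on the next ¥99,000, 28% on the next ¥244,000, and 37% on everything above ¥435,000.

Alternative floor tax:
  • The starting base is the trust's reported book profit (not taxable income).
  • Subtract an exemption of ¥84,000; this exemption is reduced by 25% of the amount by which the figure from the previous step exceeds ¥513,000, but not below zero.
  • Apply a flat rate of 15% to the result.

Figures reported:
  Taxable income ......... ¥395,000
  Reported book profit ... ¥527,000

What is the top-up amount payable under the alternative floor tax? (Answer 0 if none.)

¥0

Ordinary income tax:
  ¥92,000 × 6% = ¥5,520
  ¥99,000 × 20% = ¥19,800
  ¥204,000 × 28% = ¥57,120
  → ¥82,440

Alternative floor tax:
  Base (reported book profit): ¥527,000
  Exemption: ¥84,000 − 25% × (¥527,000 − ¥513,000) = ¥84,000 − ¥3,500 = ¥80,500
  Base: ¥527,000 − ¥80,500 = ¥446,500
  ¥446,500 × 15% = ¥66,975

¥66,975 ≤ ¥82,440, so no add-on is due.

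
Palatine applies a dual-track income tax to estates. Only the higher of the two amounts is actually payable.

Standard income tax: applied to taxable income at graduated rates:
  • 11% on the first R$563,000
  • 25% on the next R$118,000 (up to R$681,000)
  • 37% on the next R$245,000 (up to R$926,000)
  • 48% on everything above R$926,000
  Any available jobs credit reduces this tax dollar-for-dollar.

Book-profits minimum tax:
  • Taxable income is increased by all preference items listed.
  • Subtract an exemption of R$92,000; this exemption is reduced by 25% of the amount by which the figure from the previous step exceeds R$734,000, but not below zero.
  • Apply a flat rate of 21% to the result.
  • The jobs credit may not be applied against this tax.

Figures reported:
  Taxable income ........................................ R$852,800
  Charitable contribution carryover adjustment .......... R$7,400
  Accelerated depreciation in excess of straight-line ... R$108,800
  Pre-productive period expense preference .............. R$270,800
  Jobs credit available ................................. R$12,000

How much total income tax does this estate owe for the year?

R$260,358

Standard income tax:
  R$563,000 × 11% = R$61,930
  R$118,000 × 25% = R$29,500
  R$171,800 × 37% = R$63,566
  → R$154,996
  Less jobs credit R$12,000 → R$142,996

Book-profits minimum tax:
  Adjusted income: R$852,800 + R$7,400 + R$108,800 + R$270,800 = R$1,239,800
  Exemption: 25% × (R$1,239,800 − R$734,000) = R$126,450 ≥ R$92,000, so the exemption is fully phased out
  Base: R$1,239,800 − R$0 = R$1,239,800
  R$1,239,800 × 21% = R$260,358

R$260,358 > R$142,996, so the book-profits minimum tax is the binding amount.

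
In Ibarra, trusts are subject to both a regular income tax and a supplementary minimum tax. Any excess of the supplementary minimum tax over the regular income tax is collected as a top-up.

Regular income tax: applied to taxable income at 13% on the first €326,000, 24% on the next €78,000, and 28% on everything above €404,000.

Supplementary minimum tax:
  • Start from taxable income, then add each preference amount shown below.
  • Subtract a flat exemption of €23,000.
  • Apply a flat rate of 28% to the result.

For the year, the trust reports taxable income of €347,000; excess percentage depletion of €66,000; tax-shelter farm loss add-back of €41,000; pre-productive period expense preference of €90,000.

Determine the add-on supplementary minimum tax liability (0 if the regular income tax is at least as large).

Regular income tax:
  €326,000 × 13% = €42,380
  €21,000 × 24% = €5,040
  → €47,420

Supplementary minimum tax:
  Adjusted income: €347,000 + €66,000 + €41,000 + €90,000 = €544,000
  Less exemption €23,000 → base €521,000
  €521,000 × 28% = €145,880

Excess of supplementary minimum tax over regular income tax: €145,880 − €47,420 = €98,460.

€98,460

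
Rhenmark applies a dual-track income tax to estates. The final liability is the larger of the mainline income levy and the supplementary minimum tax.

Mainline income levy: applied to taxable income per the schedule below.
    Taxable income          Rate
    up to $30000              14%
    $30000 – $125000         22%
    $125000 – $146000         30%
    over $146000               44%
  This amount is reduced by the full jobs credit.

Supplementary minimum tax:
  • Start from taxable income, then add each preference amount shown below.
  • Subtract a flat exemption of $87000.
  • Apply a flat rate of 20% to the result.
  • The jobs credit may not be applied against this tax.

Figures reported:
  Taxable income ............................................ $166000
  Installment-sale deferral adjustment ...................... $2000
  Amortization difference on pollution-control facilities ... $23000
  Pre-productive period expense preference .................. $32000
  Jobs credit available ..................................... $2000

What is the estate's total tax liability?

Mainline income levy:
  $30000 × 14% = $4200
  $95000 × 22% = $20900
  $21000 × 30% = $6300
  $20000 × 44% = $8800
  → $40200
  Less jobs credit $2000 → $38200

Supplementary minimum tax:
  Adjusted income: $166000 + $2000 + $23000 + $32000 = $223000
  Less exemption $87000 → base $136000
  $136000 × 20% = $27200

$38200 > $27200, so the mainline income levy governs.

$38200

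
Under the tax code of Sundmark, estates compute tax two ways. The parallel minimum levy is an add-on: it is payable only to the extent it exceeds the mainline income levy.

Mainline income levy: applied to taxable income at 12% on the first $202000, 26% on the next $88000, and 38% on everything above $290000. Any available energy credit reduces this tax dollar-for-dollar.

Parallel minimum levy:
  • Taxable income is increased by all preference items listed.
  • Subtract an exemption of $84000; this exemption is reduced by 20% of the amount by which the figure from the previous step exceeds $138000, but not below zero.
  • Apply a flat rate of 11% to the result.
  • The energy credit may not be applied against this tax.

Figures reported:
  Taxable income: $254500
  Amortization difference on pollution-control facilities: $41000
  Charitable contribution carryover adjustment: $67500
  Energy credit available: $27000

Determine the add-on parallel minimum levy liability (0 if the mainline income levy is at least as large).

Parallel minimum levy:
  Adjusted income: $254500 + $41000 + $67500 = $363000
  Exemption: $84000 − 20% × ($363000 − $138000) = $84000 − $45000 = $39000
  Base: $363000 − $39000 = $324000
  $324000 × 11% = $35640

Mainline income levy:
  $202000 × 12% = $24240
  $52500 × 26% = $13650
  → $37890
  Less energy credit $27000 → $10890

Excess of parallel minimum levy over mainline income levy: $35640 − $10890 = $24750.

$24750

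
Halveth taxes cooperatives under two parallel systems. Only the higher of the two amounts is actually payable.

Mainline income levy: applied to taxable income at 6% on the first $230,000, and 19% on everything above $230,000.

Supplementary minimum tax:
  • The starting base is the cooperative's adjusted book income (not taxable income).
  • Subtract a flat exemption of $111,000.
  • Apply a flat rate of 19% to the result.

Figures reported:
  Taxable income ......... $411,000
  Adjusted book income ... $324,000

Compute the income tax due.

Supplementary minimum tax:
  Base (adjusted book income): $324,000
  Less exemption $111,000 → base $213,000
  $213,000 × 19% = $40,470

Mainline income levy:
  $230,000 × 6% = $13,800
  $181,000 × 19% = $34,390
  → $48,190

$48,190 > $40,470, so the mainline income levy governs.

$48,190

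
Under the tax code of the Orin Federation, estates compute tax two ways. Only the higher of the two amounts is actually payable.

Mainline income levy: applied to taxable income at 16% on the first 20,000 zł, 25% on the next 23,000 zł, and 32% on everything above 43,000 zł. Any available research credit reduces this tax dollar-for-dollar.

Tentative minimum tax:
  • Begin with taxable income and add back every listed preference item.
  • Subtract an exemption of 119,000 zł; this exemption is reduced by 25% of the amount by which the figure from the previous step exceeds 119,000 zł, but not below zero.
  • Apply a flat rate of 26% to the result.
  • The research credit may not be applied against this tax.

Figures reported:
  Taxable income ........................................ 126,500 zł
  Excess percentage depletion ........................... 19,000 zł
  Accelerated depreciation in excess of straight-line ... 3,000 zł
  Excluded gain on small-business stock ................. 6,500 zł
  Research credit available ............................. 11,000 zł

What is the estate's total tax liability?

Mainline income levy:
  20,000 zł × 16% = 3,200 zł
  23,000 zł × 25% = 5,750 zł
  83,500 zł × 32% = 26,720 zł
  → 35,670 zł
  Less research credit 11,000 zł → 24,670 zł

Tentative minimum tax:
  Adjusted income: 126,500 zł + 19,000 zł + 3,000 zł + 6,500 zł = 155,000 zł
  Exemption: 119,000 zł − 25% × (155,000 zł − 119,000 zł) = 119,000 zł − 9,000 zł = 110,000 zł
  Base: 155,000 zł − 110,000 zł = 45,000 zł
  45,000 zł × 26% = 11,700 zł

24,670 zł > 11,700 zł, so the mainline income levy governs.

24,670 zł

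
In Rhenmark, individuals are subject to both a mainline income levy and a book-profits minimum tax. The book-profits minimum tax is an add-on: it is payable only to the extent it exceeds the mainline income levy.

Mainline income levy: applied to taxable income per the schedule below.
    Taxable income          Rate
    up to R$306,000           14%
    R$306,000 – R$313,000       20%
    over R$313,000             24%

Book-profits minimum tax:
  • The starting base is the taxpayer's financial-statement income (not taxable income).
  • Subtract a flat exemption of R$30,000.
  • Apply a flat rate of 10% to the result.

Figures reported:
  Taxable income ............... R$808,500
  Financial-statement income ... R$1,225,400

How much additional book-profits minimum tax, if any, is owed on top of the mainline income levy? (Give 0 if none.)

R$0

Book-profits minimum tax:
  Base (financial-statement income): R$1,225,400
  Less exemption R$30,000 → base R$1,195,400
  R$1,195,400 × 10% = R$119,540

Mainline income levy:
  R$306,000 × 14% = R$42,840
  R$7,000 × 20% = R$1,400
  R$495,500 × 24% = R$118,920
  → R$163,160

R$119,540 ≤ R$163,160, so no add-on is due.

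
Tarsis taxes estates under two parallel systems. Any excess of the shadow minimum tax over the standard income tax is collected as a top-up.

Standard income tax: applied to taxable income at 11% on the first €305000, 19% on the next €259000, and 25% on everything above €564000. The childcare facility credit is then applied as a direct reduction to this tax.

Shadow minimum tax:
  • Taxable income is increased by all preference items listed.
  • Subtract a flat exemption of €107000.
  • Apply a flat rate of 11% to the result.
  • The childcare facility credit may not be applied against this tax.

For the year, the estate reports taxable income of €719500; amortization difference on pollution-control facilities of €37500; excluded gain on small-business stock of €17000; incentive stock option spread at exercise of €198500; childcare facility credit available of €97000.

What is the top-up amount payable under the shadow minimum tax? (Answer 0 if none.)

Standard income tax:
  €305000 × 11% = €33550
  €259000 × 19% = €49210
  €155500 × 25% = €38875
  → €121635
  Less childcare facility credit €97000 → €24635

Shadow minimum tax:
  Adjusted income: €719500 + €37500 + €17000 + €198500 = €972500
  Less exemption €107000 → base €865500
  €865500 × 11% = €95205

Excess of shadow minimum tax over standard income tax: €95205 − €24635 = €70570.

€70570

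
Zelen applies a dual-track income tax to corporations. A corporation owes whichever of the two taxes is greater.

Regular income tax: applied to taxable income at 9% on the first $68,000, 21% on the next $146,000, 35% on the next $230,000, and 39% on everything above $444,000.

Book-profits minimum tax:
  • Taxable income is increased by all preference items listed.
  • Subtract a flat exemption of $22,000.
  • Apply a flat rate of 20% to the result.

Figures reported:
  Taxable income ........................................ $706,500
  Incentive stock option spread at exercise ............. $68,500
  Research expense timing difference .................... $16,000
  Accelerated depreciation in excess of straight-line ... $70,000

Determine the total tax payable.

$219,655

Regular income tax:
  $68,000 × 9% = $6,120
  $146,000 × 21% = $30,660
  $230,000 × 35% = $80,500
  $262,500 × 39% = $102,375
  → $219,655

Book-profits minimum tax:
  Adjusted income: $706,500 + $68,500 + $16,000 + $70,000 = $861,000
  Less exemption $22,000 → base $839,000
  $839,000 × 20% = $167,800

$219,655 > $167,800, so the regular income tax governs.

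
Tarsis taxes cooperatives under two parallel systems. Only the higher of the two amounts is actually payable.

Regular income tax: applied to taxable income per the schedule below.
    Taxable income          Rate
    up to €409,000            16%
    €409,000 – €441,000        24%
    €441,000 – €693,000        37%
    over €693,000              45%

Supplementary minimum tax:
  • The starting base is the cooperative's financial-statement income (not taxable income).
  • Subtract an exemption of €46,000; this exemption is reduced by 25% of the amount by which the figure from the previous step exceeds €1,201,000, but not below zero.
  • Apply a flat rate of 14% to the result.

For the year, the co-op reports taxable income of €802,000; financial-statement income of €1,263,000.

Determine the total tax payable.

€215,410

Regular income tax:
  €409,000 × 16% = €65,440
  €32,000 × 24% = €7,680
  €252,000 × 37% = €93,240
  €109,000 × 45% = €49,050
  → €215,410

Supplementary minimum tax:
  Base (financial-statement income): €1,263,000
  Exemption: €46,000 − 25% × (€1,263,000 − €1,201,000) = €46,000 − €15,500 = €30,500
  Base: €1,263,000 − €30,500 = €1,232,500
  €1,232,500 × 14% = €172,550

€215,410 > €172,550, so the regular income tax governs.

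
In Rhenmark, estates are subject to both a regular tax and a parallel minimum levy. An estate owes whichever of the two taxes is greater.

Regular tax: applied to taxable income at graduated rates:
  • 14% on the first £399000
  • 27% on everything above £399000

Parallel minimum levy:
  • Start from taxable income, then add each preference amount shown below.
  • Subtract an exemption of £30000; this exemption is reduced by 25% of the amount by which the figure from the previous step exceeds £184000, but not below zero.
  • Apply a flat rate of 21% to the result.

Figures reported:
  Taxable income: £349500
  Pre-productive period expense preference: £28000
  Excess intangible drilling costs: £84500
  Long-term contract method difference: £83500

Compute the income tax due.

£114555

Parallel minimum levy:
  Adjusted income: £349500 + £28000 + £84500 + £83500 = £545500
  Exemption: 25% × (£545500 − £184000) = £90375 ≥ £30000, so the exemption is fully phased out
  Base: £545500 − £0 = £545500
  £545500 × 21% = £114555

Regular tax:
  £349500 × 14% = £48930

£114555 > £48930, so the parallel minimum levy is the binding amount.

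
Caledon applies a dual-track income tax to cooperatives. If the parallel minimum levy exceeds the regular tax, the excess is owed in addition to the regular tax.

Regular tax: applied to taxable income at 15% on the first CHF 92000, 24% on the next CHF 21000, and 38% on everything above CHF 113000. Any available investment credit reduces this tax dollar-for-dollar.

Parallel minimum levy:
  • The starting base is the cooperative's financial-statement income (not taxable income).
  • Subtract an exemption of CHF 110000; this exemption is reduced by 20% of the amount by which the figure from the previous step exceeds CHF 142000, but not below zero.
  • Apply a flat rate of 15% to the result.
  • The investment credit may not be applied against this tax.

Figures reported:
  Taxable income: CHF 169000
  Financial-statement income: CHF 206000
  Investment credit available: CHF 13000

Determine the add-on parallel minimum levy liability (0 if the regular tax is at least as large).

Parallel minimum levy:
  Base (financial-statement income): CHF 206000
  Exemption: CHF 110000 − 20% × (CHF 206000 − CHF 142000) = CHF 110000 − CHF 12800 = CHF 97200
  Base: CHF 206000 − CHF 97200 = CHF 108800
  CHF 108800 × 15% = CHF 16320

Regular tax:
  CHF 92000 × 15% = CHF 13800
  CHF 21000 × 24% = CHF 5040
  CHF 56000 × 38% = CHF 21280
  → CHF 40120
  Less investment credit CHF 13000 → CHF 27120

CHF 16320 ≤ CHF 27120, so no add-on is due.

CHF 0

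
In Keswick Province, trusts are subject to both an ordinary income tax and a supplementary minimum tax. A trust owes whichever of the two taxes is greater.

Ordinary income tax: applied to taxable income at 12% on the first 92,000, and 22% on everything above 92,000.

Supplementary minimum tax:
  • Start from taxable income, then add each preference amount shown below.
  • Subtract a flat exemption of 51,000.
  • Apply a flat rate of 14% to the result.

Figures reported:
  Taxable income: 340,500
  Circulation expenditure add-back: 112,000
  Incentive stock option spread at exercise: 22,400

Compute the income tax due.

Ordinary income tax:
  92,000 × 12% = 11,040
  248,500 × 22% = 54,670
  → 65,710

Supplementary minimum tax:
  Adjusted income: 340,500 + 112,000 + 22,400 = 474,900
  Less exemption 51,000 → base 423,900
  423,900 × 14% = 59,346

65,710 > 59,346, so the ordinary income tax governs.

65,710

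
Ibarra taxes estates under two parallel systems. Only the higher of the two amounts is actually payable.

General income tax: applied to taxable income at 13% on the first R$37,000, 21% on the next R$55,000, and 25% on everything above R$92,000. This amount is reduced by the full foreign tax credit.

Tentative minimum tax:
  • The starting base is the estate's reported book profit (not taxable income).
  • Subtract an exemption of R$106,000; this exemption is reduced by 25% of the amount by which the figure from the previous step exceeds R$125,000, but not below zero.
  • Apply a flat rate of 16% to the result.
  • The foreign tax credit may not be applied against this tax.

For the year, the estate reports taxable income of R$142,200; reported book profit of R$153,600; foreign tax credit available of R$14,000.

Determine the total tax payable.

General income tax:
  R$37,000 × 13% = R$4,810
  R$55,000 × 21% = R$11,550
  R$50,200 × 25% = R$12,550
  → R$28,910
  Less foreign tax credit R$14,000 → R$14,910

Tentative minimum tax:
  Base (reported book profit): R$153,600
  Exemption: R$106,000 − 25% × (R$153,600 − R$125,000) = R$106,000 − R$7,150 = R$98,850
  Base: R$153,600 − R$98,850 = R$54,750
  R$54,750 × 16% = R$8,760

R$14,910 > R$8,760, so the general income tax governs.

R$14,910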